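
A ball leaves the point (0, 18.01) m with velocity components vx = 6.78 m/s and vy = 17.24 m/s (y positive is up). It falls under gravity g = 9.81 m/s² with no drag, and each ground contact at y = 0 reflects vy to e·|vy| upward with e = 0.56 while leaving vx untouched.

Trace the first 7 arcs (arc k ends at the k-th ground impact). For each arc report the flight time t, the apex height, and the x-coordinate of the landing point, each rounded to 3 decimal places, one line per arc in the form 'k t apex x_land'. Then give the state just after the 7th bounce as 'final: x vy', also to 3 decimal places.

Arc 1: start y=18.010, vy=17.240 → t=4.357, apex=33.159, x_land=29.543, impact vy=-25.506
  bounce: vy ← 0.56·25.506 = 14.284
Arc 2: start y=0.000, vy=14.284 → t=2.912, apex=10.399, x_land=49.287, impact vy=-14.284
  bounce: vy ← 0.56·14.284 = 7.999
Arc 3: start y=0.000, vy=7.999 → t=1.631, apex=3.261, x_land=60.343, impact vy=-7.999
  bounce: vy ← 0.56·7.999 = 4.479
Arc 4: start y=0.000, vy=4.479 → t=0.913, apex=1.023, x_land=66.535, impact vy=-4.479
  bounce: vy ← 0.56·4.479 = 2.508
Arc 5: start y=0.000, vy=2.508 → t=0.511, apex=0.321, x_land=70.002, impact vy=-2.508
  bounce: vy ← 0.56·2.508 = 1.405
Arc 6: start y=0.000, vy=1.405 → t=0.286, apex=0.101, x_land=71.944, impact vy=-1.405
  bounce: vy ← 0.56·1.405 = 0.787
Arc 7: start y=0.000, vy=0.787 → t=0.160, apex=0.032, x_land=73.031, impact vy=-0.787
  bounce: vy ← 0.56·0.787 = 0.441

1 4.357 33.159 29.543
2 2.912 10.399 49.287
3 1.631 3.261 60.343
4 0.913 1.023 66.535
5 0.511 0.321 70.002
6 0.286 0.101 71.944
7 0.160 0.032 73.031
final: 73.031 0.441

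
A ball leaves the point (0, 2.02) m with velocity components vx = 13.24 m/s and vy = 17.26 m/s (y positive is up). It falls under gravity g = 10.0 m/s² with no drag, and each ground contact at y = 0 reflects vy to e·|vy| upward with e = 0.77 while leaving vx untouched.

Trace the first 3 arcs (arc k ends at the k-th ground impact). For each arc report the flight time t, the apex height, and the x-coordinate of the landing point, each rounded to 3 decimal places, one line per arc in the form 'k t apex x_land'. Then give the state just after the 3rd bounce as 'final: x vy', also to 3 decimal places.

Arc 1: start y=2.020, vy=17.260 → t=3.565, apex=16.915, x_land=47.205, impact vy=-18.393
  bounce: vy ← 0.77·18.393 = 14.163
Arc 2: start y=0.000, vy=14.163 → t=2.833, apex=10.029, x_land=84.708, impact vy=-14.163
  bounce: vy ← 0.77·14.163 = 10.905
Arc 3: start y=0.000, vy=10.905 → t=2.181, apex=5.946, x_land=113.585, impact vy=-10.905
  bounce: vy ← 0.77·10.905 = 8.397

1 3.565 16.915 47.205
2 2.833 10.029 84.708
3 2.181 5.946 113.585
final: 113.585 8.397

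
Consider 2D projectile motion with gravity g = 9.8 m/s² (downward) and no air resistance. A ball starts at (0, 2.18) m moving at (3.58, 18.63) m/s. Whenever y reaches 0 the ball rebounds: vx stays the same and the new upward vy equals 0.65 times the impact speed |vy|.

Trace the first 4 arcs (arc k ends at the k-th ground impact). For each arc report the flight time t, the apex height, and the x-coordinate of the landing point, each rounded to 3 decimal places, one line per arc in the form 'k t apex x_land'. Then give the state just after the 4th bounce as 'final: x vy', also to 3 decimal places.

Arc 1: start y=2.180, vy=18.630 → t=3.916, apex=19.888, x_land=14.018, impact vy=-19.743
  bounce: vy ← 0.65·19.743 = 12.833
Arc 2: start y=0.000, vy=12.833 → t=2.619, apex=8.403, x_land=23.394, impact vy=-12.833
  bounce: vy ← 0.65·12.833 = 8.342
Arc 3: start y=0.000, vy=8.342 → t=1.702, apex=3.550, x_land=29.489, impact vy=-8.342
  bounce: vy ← 0.65·8.342 = 5.422
Arc 4: start y=0.000, vy=5.422 → t=1.107, apex=1.500, x_land=33.450, impact vy=-5.422
  bounce: vy ← 0.65·5.422 = 3.524

1 3.916 19.888 14.018
2 2.619 8.403 23.394
3 1.702 3.550 29.489
4 1.107 1.500 33.450
final: 33.450 3.524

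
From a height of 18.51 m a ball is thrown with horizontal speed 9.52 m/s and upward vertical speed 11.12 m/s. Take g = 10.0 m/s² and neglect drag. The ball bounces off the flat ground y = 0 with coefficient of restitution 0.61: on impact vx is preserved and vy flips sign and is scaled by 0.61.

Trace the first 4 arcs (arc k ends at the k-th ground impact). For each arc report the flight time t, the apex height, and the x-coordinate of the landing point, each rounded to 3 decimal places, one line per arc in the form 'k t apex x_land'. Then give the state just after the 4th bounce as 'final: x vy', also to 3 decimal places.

1 3.334 24.693 31.742
2 2.711 9.188 57.553
3 1.654 3.419 73.297
4 1.009 1.272 82.901
final: 82.901 3.077

Arc 1: start y=18.510, vy=11.120 → t=3.334, apex=24.693, x_land=31.742, impact vy=-22.223
  bounce: vy ← 0.61·22.223 = 13.556
Arc 2: start y=0.000, vy=13.556 → t=2.711, apex=9.188, x_land=57.553, impact vy=-13.556
  bounce: vy ← 0.61·13.556 = 8.269
Arc 3: start y=0.000, vy=8.269 → t=1.654, apex=3.419, x_land=73.297, impact vy=-8.269
  bounce: vy ← 0.61·8.269 = 5.044
Arc 4: start y=0.000, vy=5.044 → t=1.009, apex=1.272, x_land=82.901, impact vy=-5.044
  bounce: vy ← 0.61·5.044 = 3.077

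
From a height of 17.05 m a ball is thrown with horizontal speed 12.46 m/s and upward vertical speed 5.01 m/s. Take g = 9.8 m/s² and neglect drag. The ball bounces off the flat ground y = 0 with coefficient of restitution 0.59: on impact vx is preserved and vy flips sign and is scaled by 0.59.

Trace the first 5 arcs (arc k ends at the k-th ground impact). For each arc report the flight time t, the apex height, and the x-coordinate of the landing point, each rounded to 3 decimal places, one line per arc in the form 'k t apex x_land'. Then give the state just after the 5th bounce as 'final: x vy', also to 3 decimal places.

Arc 1: start y=17.050, vy=5.010 → t=2.445, apex=18.331, x_land=30.469, impact vy=-18.955
  bounce: vy ← 0.59·18.955 = 11.183
Arc 2: start y=0.000, vy=11.183 → t=2.282, apex=6.381, x_land=58.907, impact vy=-11.183
  bounce: vy ← 0.59·11.183 = 6.598
Arc 3: start y=0.000, vy=6.598 → t=1.347, apex=2.221, x_land=75.685, impact vy=-6.598
  bounce: vy ← 0.59·6.598 = 3.893
Arc 4: start y=0.000, vy=3.893 → t=0.794, apex=0.773, x_land=85.584, impact vy=-3.893
  bounce: vy ← 0.59·3.893 = 2.297
Arc 5: start y=0.000, vy=2.297 → t=0.469, apex=0.269, x_land=91.424, impact vy=-2.297
  bounce: vy ← 0.59·2.297 = 1.355

1 2.445 18.331 30.469
2 2.282 6.381 58.907
3 1.347 2.221 75.685
4 0.794 0.773 85.584
5 0.469 0.269 91.424
final: 91.424 1.355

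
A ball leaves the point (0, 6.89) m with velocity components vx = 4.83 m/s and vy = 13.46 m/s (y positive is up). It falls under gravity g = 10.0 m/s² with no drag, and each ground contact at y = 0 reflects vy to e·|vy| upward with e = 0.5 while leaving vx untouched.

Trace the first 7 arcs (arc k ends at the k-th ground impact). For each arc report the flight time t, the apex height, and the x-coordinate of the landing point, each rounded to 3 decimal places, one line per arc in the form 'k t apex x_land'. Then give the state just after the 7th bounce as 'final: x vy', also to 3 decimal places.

Arc 1: start y=6.890, vy=13.460 → t=3.132, apex=15.949, x_land=15.127, impact vy=-17.860
  bounce: vy ← 0.5·17.860 = 8.930
Arc 2: start y=0.000, vy=8.930 → t=1.786, apex=3.987, x_land=23.754, impact vy=-8.930
  bounce: vy ← 0.5·8.930 = 4.465
Arc 3: start y=0.000, vy=4.465 → t=0.893, apex=0.997, x_land=28.067, impact vy=-4.465
  bounce: vy ← 0.5·4.465 = 2.232
Arc 4: start y=0.000, vy=2.232 → t=0.446, apex=0.249, x_land=30.223, impact vy=-2.232
  bounce: vy ← 0.5·2.232 = 1.116
Arc 5: start y=0.000, vy=1.116 → t=0.223, apex=0.062, x_land=31.302, impact vy=-1.116
  bounce: vy ← 0.5·1.116 = 0.558
Arc 6: start y=0.000, vy=0.558 → t=0.112, apex=0.016, x_land=31.841, impact vy=-0.558
  bounce: vy ← 0.5·0.558 = 0.279
Arc 7: start y=0.000, vy=0.279 → t=0.056, apex=0.004, x_land=32.110, impact vy=-0.279
  bounce: vy ← 0.5·0.279 = 0.140

1 3.132 15.949 15.127
2 1.786 3.987 23.754
3 0.893 0.997 28.067
4 0.446 0.249 30.223
5 0.223 0.062 31.302
6 0.112 0.016 31.841
7 0.056 0.004 32.110
final: 32.110 0.140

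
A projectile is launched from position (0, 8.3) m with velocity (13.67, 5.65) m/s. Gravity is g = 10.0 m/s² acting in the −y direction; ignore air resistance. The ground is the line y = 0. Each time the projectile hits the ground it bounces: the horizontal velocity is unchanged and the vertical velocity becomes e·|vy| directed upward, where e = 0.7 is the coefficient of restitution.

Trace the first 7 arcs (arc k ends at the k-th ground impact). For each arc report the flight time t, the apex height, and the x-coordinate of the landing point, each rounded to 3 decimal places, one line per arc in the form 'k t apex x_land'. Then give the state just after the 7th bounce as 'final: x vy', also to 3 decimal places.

Arc 1: start y=8.300, vy=5.650 → t=1.972, apex=9.896, x_land=26.955, impact vy=-14.068
  bounce: vy ← 0.7·14.068 = 9.848
Arc 2: start y=0.000, vy=9.848 → t=1.970, apex=4.849, x_land=53.879, impact vy=-9.848
  bounce: vy ← 0.7·9.848 = 6.894
Arc 3: start y=0.000, vy=6.894 → t=1.379, apex=2.376, x_land=72.726, impact vy=-6.894
  bounce: vy ← 0.7·6.894 = 4.825
Arc 4: start y=0.000, vy=4.825 → t=0.965, apex=1.164, x_land=85.919, impact vy=-4.825
  bounce: vy ← 0.7·4.825 = 3.378
Arc 5: start y=0.000, vy=3.378 → t=0.676, apex=0.570, x_land=95.154, impact vy=-3.378
  bounce: vy ← 0.7·3.378 = 2.364
Arc 6: start y=0.000, vy=2.364 → t=0.473, apex=0.280, x_land=101.619, impact vy=-2.364
  bounce: vy ← 0.7·2.364 = 1.655
Arc 7: start y=0.000, vy=1.655 → t=0.331, apex=0.137, x_land=106.144, impact vy=-1.655
  bounce: vy ← 0.7·1.655 = 1.159

1 1.972 9.896 26.955
2 1.970 4.849 53.879
3 1.379 2.376 72.726
4 0.965 1.164 85.919
5 0.676 0.570 95.154
6 0.473 0.280 101.619
7 0.331 0.137 106.144
final: 106.144 1.159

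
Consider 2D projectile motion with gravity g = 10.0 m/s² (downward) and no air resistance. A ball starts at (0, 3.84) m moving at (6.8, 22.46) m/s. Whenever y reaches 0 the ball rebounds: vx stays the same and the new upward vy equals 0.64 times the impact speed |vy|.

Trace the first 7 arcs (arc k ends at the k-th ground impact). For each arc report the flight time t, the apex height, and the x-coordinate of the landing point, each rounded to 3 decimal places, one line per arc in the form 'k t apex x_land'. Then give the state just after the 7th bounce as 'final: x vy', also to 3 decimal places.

1 4.657 29.063 31.667
2 3.086 11.904 52.652
3 1.975 4.876 66.082
4 1.264 1.997 74.677
5 0.809 0.818 80.178
6 0.518 0.335 83.699
7 0.331 0.137 85.952
final: 85.952 1.060

Arc 1: start y=3.840, vy=22.460 → t=4.657, apex=29.063, x_land=31.667, impact vy=-24.109
  bounce: vy ← 0.64·24.109 = 15.430
Arc 2: start y=0.000, vy=15.430 → t=3.086, apex=11.904, x_land=52.652, impact vy=-15.430
  bounce: vy ← 0.64·15.430 = 9.875
Arc 3: start y=0.000, vy=9.875 → t=1.975, apex=4.876, x_land=66.082, impact vy=-9.875
  bounce: vy ← 0.64·9.875 = 6.320
Arc 4: start y=0.000, vy=6.320 → t=1.264, apex=1.997, x_land=74.677, impact vy=-6.320
  bounce: vy ← 0.64·6.320 = 4.045
Arc 5: start y=0.000, vy=4.045 → t=0.809, apex=0.818, x_land=80.178, impact vy=-4.045
  bounce: vy ← 0.64·4.045 = 2.589
Arc 6: start y=0.000, vy=2.589 → t=0.518, apex=0.335, x_land=83.699, impact vy=-2.589
  bounce: vy ← 0.64·2.589 = 1.657
Arc 7: start y=0.000, vy=1.657 → t=0.331, apex=0.137, x_land=85.952, impact vy=-1.657
  bounce: vy ← 0.64·1.657 = 1.060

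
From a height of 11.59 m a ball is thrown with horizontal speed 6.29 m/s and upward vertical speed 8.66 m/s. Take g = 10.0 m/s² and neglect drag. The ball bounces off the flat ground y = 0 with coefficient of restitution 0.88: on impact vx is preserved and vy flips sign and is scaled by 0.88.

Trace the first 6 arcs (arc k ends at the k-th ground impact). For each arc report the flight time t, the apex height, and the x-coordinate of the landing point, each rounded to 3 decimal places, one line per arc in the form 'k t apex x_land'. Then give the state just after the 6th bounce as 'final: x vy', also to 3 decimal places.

1 2.618 15.340 16.464
2 3.083 11.879 35.855
3 2.713 9.199 52.918
4 2.387 7.124 67.934
5 2.101 5.517 81.148
6 1.849 4.272 92.777
final: 92.777 8.134

Arc 1: start y=11.590, vy=8.660 → t=2.618, apex=15.340, x_land=16.464, impact vy=-17.516
  bounce: vy ← 0.88·17.516 = 15.414
Arc 2: start y=0.000, vy=15.414 → t=3.083, apex=11.879, x_land=35.855, impact vy=-15.414
  bounce: vy ← 0.88·15.414 = 13.564
Arc 3: start y=0.000, vy=13.564 → t=2.713, apex=9.199, x_land=52.918, impact vy=-13.564
  bounce: vy ← 0.88·13.564 = 11.936
Arc 4: start y=0.000, vy=11.936 → t=2.387, apex=7.124, x_land=67.934, impact vy=-11.936
  bounce: vy ← 0.88·11.936 = 10.504
Arc 5: start y=0.000, vy=10.504 → t=2.101, apex=5.517, x_land=81.148, impact vy=-10.504
  bounce: vy ← 0.88·10.504 = 9.244
Arc 6: start y=0.000, vy=9.244 → t=1.849, apex=4.272, x_land=92.777, impact vy=-9.244
  bounce: vy ← 0.88·9.244 = 8.134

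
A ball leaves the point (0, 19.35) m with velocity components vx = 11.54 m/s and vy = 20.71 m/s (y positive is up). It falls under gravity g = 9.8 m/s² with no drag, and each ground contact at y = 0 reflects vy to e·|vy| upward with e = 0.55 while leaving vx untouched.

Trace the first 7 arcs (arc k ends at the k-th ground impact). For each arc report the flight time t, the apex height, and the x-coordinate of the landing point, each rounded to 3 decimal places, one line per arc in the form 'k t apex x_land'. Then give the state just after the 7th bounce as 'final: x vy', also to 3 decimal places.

Arc 1: start y=19.350, vy=20.710 → t=5.014, apex=41.233, x_land=57.863, impact vy=-28.428
  bounce: vy ← 0.55·28.428 = 15.636
Arc 2: start y=0.000, vy=15.636 → t=3.191, apex=12.473, x_land=94.686, impact vy=-15.636
  bounce: vy ← 0.55·15.636 = 8.600
Arc 3: start y=0.000, vy=8.600 → t=1.755, apex=3.773, x_land=114.939, impact vy=-8.600
  bounce: vy ← 0.55·8.600 = 4.730
Arc 4: start y=0.000, vy=4.730 → t=0.965, apex=1.141, x_land=126.078, impact vy=-4.730
  bounce: vy ← 0.55·4.730 = 2.601
Arc 5: start y=0.000, vy=2.601 → t=0.531, apex=0.345, x_land=132.204, impact vy=-2.601
  bounce: vy ← 0.55·2.601 = 1.431
Arc 6: start y=0.000, vy=1.431 → t=0.292, apex=0.104, x_land=135.574, impact vy=-1.431
  bounce: vy ← 0.55·1.431 = 0.787
Arc 7: start y=0.000, vy=0.787 → t=0.161, apex=0.032, x_land=137.427, impact vy=-0.787
  bounce: vy ← 0.55·0.787 = 0.433

1 5.014 41.233 57.863
2 3.191 12.473 94.686
3 1.755 3.773 114.939
4 0.965 1.141 126.078
5 0.531 0.345 132.204
6 0.292 0.104 135.574
7 0.161 0.032 137.427
final: 137.427 0.433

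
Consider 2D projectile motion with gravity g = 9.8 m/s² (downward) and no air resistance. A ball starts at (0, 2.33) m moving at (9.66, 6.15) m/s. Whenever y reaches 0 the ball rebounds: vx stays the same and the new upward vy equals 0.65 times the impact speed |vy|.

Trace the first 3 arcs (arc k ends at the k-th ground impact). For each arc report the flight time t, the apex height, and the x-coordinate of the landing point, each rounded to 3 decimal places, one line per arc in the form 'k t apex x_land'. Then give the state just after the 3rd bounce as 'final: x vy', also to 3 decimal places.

1 1.560 4.260 15.069
2 1.212 1.800 26.778
3 0.788 0.760 34.388
final: 34.388 2.509

Arc 1: start y=2.330, vy=6.150 → t=1.560, apex=4.260, x_land=15.069, impact vy=-9.137
  bounce: vy ← 0.65·9.137 = 5.939
Arc 2: start y=0.000, vy=5.939 → t=1.212, apex=1.800, x_land=26.778, impact vy=-5.939
  bounce: vy ← 0.65·5.939 = 3.861
Arc 3: start y=0.000, vy=3.861 → t=0.788, apex=0.760, x_land=34.388, impact vy=-3.861
  bounce: vy ← 0.65·3.861 = 2.509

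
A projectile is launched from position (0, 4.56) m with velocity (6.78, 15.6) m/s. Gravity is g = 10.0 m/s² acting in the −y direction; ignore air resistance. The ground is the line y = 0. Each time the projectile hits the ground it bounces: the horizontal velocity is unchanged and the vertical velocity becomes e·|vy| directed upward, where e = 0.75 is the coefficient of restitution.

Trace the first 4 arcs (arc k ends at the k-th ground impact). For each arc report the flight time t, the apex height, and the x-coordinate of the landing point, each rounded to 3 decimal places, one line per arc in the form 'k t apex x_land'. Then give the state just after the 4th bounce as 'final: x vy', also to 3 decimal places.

1 3.389 16.728 22.978
2 2.744 9.409 41.580
3 2.058 5.293 55.531
4 1.543 2.977 65.995
final: 65.995 5.787

Arc 1: start y=4.560, vy=15.600 → t=3.389, apex=16.728, x_land=22.978, impact vy=-18.291
  bounce: vy ← 0.75·18.291 = 13.718
Arc 2: start y=0.000, vy=13.718 → t=2.744, apex=9.409, x_land=41.580, impact vy=-13.718
  bounce: vy ← 0.75·13.718 = 10.289
Arc 3: start y=0.000, vy=10.289 → t=2.058, apex=5.293, x_land=55.531, impact vy=-10.289
  bounce: vy ← 0.75·10.289 = 7.717
Arc 4: start y=0.000, vy=7.717 → t=1.543, apex=2.977, x_land=65.995, impact vy=-7.717
  bounce: vy ← 0.75·7.717 = 5.787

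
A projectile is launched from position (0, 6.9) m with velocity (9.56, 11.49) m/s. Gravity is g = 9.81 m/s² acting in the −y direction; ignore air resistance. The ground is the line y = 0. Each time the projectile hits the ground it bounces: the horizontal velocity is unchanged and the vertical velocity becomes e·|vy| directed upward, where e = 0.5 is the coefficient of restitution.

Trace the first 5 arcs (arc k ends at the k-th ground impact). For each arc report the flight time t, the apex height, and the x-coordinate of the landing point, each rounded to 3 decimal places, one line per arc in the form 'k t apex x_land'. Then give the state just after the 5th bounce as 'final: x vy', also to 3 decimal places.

Arc 1: start y=6.900, vy=11.490 → t=2.838, apex=13.629, x_land=27.133, impact vy=-16.352
  bounce: vy ← 0.5·16.352 = 8.176
Arc 2: start y=0.000, vy=8.176 → t=1.667, apex=3.407, x_land=43.068, impact vy=-8.176
  bounce: vy ← 0.5·8.176 = 4.088
Arc 3: start y=0.000, vy=4.088 → t=0.833, apex=0.852, x_land=51.036, impact vy=-4.088
  bounce: vy ← 0.5·4.088 = 2.044
Arc 4: start y=0.000, vy=2.044 → t=0.417, apex=0.213, x_land=55.020, impact vy=-2.044
  bounce: vy ← 0.5·2.044 = 1.022
Arc 5: start y=0.000, vy=1.022 → t=0.208, apex=0.053, x_land=57.012, impact vy=-1.022
  bounce: vy ← 0.5·1.022 = 0.511

1 2.838 13.629 27.133
2 1.667 3.407 43.068
3 0.833 0.852 51.036
4 0.417 0.213 55.020
5 0.208 0.053 57.012
final: 57.012 0.511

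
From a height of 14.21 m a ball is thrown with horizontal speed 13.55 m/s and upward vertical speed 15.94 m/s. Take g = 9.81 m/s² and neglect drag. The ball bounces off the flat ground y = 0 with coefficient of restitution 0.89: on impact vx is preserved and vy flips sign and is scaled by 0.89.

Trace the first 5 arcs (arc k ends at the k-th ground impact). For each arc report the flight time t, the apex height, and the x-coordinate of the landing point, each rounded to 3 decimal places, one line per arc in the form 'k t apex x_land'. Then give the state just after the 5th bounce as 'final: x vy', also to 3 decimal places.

Arc 1: start y=14.210, vy=15.940 → t=3.978, apex=27.160, x_land=53.902, impact vy=-23.084
  bounce: vy ← 0.89·23.084 = 20.545
Arc 2: start y=0.000, vy=20.545 → t=4.189, apex=21.514, x_land=110.657, impact vy=-20.545
  bounce: vy ← 0.89·20.545 = 18.285
Arc 3: start y=0.000, vy=18.285 → t=3.728, apex=17.041, x_land=161.170, impact vy=-18.285
  bounce: vy ← 0.89·18.285 = 16.274
Arc 4: start y=0.000, vy=16.274 → t=3.318, apex=13.498, x_land=206.125, impact vy=-16.274
  bounce: vy ← 0.89·16.274 = 14.484
Arc 5: start y=0.000, vy=14.484 → t=2.953, apex=10.692, x_land=246.136, impact vy=-14.484
  bounce: vy ← 0.89·14.484 = 12.890

1 3.978 27.160 53.902
2 4.189 21.514 110.657
3 3.728 17.041 161.170
4 3.318 13.498 206.125
5 2.953 10.692 246.136
final: 246.136 12.890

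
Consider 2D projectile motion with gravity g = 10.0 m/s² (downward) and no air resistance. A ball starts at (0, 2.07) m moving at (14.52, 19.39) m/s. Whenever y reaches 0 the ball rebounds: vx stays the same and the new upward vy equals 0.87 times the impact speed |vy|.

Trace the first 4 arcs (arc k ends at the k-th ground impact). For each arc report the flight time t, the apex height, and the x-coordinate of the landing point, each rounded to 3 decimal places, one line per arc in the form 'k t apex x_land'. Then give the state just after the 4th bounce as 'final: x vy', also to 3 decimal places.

Arc 1: start y=2.070, vy=19.390 → t=3.982, apex=20.869, x_land=57.818, impact vy=-20.430
  bounce: vy ← 0.87·20.430 = 17.774
Arc 2: start y=0.000, vy=17.774 → t=3.555, apex=15.795, x_land=109.433, impact vy=-17.774
  bounce: vy ← 0.87·17.774 = 15.463
Arc 3: start y=0.000, vy=15.463 → t=3.093, apex=11.956, x_land=154.339, impact vy=-15.463
  bounce: vy ← 0.87·15.463 = 13.453
Arc 4: start y=0.000, vy=13.453 → t=2.691, apex=9.049, x_land=193.406, impact vy=-13.453
  bounce: vy ← 0.87·13.453 = 11.704

1 3.982 20.869 57.818
2 3.555 15.795 109.433
3 3.093 11.956 154.339
4 2.691 9.049 193.406
final: 193.406 11.704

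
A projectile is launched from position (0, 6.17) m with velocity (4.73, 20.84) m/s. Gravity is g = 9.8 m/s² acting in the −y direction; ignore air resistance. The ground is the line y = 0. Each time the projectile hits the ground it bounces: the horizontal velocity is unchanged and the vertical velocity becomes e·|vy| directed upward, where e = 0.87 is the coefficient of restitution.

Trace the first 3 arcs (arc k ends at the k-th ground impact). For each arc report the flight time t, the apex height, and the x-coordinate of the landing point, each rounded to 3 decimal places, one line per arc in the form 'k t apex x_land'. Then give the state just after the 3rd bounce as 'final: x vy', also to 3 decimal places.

Arc 1: start y=6.170, vy=20.840 → t=4.531, apex=28.328, x_land=21.431, impact vy=-23.563
  bounce: vy ← 0.87·23.563 = 20.500
Arc 2: start y=0.000, vy=20.500 → t=4.184, apex=21.442, x_land=41.220, impact vy=-20.500
  bounce: vy ← 0.87·20.500 = 17.835
Arc 3: start y=0.000, vy=17.835 → t=3.640, apex=16.229, x_land=58.437, impact vy=-17.835
  bounce: vy ← 0.87·17.835 = 15.517

1 4.531 28.328 21.431
2 4.184 21.442 41.220
3 3.640 16.229 58.437
final: 58.437 15.517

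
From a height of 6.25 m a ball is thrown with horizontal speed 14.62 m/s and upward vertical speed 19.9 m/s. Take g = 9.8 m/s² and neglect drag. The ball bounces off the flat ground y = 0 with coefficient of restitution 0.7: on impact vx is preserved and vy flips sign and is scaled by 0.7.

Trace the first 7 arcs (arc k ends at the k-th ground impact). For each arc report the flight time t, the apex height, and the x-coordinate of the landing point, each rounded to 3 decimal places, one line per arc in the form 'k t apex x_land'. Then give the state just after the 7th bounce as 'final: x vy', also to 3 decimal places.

Arc 1: start y=6.250, vy=19.900 → t=4.354, apex=26.455, x_land=63.658, impact vy=-22.771
  bounce: vy ← 0.7·22.771 = 15.940
Arc 2: start y=0.000, vy=15.940 → t=3.253, apex=12.963, x_land=111.216, impact vy=-15.940
  bounce: vy ← 0.7·15.940 = 11.158
Arc 3: start y=0.000, vy=11.158 → t=2.277, apex=6.352, x_land=144.507, impact vy=-11.158
  bounce: vy ← 0.7·11.158 = 7.810
Arc 4: start y=0.000, vy=7.810 → t=1.594, apex=3.112, x_land=167.811, impact vy=-7.810
  bounce: vy ← 0.7·7.810 = 5.467
Arc 5: start y=0.000, vy=5.467 → t=1.116, apex=1.525, x_land=184.124, impact vy=-5.467
  bounce: vy ← 0.7·5.467 = 3.827
Arc 6: start y=0.000, vy=3.827 → t=0.781, apex=0.747, x_land=195.542, impact vy=-3.827
  bounce: vy ← 0.7·3.827 = 2.679
Arc 7: start y=0.000, vy=2.679 → t=0.547, apex=0.366, x_land=203.535, impact vy=-2.679
  bounce: vy ← 0.7·2.679 = 1.875

1 4.354 26.455 63.658
2 3.253 12.963 111.216
3 2.277 6.352 144.507
4 1.594 3.112 167.811
5 1.116 1.525 184.124
6 0.781 0.747 195.542
7 0.547 0.366 203.535
final: 203.535 1.875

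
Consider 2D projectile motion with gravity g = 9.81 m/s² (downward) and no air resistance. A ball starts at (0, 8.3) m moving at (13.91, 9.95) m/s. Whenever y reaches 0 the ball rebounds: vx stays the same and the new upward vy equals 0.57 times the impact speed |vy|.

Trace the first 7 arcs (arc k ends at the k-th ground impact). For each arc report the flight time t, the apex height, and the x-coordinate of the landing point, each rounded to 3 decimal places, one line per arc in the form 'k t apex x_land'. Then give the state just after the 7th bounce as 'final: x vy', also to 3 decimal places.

1 2.664 13.346 37.053
2 1.880 4.336 63.210
3 1.072 1.409 78.120
4 0.611 0.458 86.618
5 0.348 0.149 91.462
6 0.198 0.048 94.223
7 0.113 0.016 95.797
final: 95.797 0.316

Arc 1: start y=8.300, vy=9.950 → t=2.664, apex=13.346, x_land=37.053, impact vy=-16.182
  bounce: vy ← 0.57·16.182 = 9.224
Arc 2: start y=0.000, vy=9.224 → t=1.880, apex=4.336, x_land=63.210, impact vy=-9.224
  bounce: vy ← 0.57·9.224 = 5.257
Arc 3: start y=0.000, vy=5.257 → t=1.072, apex=1.409, x_land=78.120, impact vy=-5.257
  bounce: vy ← 0.57·5.257 = 2.997
Arc 4: start y=0.000, vy=2.997 → t=0.611, apex=0.458, x_land=86.618, impact vy=-2.997
  bounce: vy ← 0.57·2.997 = 1.708
Arc 5: start y=0.000, vy=1.708 → t=0.348, apex=0.149, x_land=91.462, impact vy=-1.708
  bounce: vy ← 0.57·1.708 = 0.974
Arc 6: start y=0.000, vy=0.974 → t=0.198, apex=0.048, x_land=94.223, impact vy=-0.974
  bounce: vy ← 0.57·0.974 = 0.555
Arc 7: start y=0.000, vy=0.555 → t=0.113, apex=0.016, x_land=95.797, impact vy=-0.555
  bounce: vy ← 0.57·0.555 = 0.316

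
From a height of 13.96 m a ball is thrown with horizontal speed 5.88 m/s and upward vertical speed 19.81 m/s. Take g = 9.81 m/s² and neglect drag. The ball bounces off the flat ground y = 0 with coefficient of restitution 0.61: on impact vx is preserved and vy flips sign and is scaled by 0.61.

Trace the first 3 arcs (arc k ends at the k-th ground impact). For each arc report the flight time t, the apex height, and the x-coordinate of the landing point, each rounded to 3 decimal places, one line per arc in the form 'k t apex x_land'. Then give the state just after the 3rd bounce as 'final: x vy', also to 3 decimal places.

1 4.651 33.962 27.346
2 3.210 12.637 46.222
3 1.958 4.702 57.737
final: 57.737 5.859

Arc 1: start y=13.960, vy=19.810 → t=4.651, apex=33.962, x_land=27.346, impact vy=-25.813
  bounce: vy ← 0.61·25.813 = 15.746
Arc 2: start y=0.000, vy=15.746 → t=3.210, apex=12.637, x_land=46.222, impact vy=-15.746
  bounce: vy ← 0.61·15.746 = 9.605
Arc 3: start y=0.000, vy=9.605 → t=1.958, apex=4.702, x_land=57.737, impact vy=-9.605
  bounce: vy ← 0.61·9.605 = 5.859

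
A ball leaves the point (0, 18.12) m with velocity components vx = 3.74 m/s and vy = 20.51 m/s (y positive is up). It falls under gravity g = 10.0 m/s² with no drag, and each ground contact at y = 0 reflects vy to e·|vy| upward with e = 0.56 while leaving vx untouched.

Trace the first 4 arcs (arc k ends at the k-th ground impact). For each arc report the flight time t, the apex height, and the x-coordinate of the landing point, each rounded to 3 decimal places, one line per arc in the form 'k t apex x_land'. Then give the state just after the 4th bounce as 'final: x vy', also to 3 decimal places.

Arc 1: start y=18.120, vy=20.510 → t=4.849, apex=39.153, x_land=18.136, impact vy=-27.983
  bounce: vy ← 0.56·27.983 = 15.671
Arc 2: start y=0.000, vy=15.671 → t=3.134, apex=12.278, x_land=29.858, impact vy=-15.671
  bounce: vy ← 0.56·15.671 = 8.776
Arc 3: start y=0.000, vy=8.776 → t=1.755, apex=3.851, x_land=36.422, impact vy=-8.776
  bounce: vy ← 0.56·8.776 = 4.914
Arc 4: start y=0.000, vy=4.914 → t=0.983, apex=1.208, x_land=40.098, impact vy=-4.914
  bounce: vy ← 0.56·4.914 = 2.752

1 4.849 39.153 18.136
2 3.134 12.278 29.858
3 1.755 3.851 36.422
4 0.983 1.208 40.098
final: 40.098 2.752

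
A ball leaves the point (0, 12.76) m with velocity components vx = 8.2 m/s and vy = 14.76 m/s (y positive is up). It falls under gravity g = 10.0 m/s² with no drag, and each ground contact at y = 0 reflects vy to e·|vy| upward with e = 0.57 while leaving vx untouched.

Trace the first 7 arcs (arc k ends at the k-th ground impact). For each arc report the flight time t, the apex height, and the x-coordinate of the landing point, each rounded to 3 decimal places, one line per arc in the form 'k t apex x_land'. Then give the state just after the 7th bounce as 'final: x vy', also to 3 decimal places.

1 3.651 23.653 29.938
2 2.479 7.685 50.270
3 1.413 2.497 61.859
4 0.806 0.811 68.465
5 0.459 0.264 72.230
6 0.262 0.086 74.376
7 0.149 0.028 75.600
final: 75.600 0.425

Arc 1: start y=12.760, vy=14.760 → t=3.651, apex=23.653, x_land=29.938, impact vy=-21.750
  bounce: vy ← 0.57·21.750 = 12.397
Arc 2: start y=0.000, vy=12.397 → t=2.479, apex=7.685, x_land=50.270, impact vy=-12.397
  bounce: vy ← 0.57·12.397 = 7.067
Arc 3: start y=0.000, vy=7.067 → t=1.413, apex=2.497, x_land=61.859, impact vy=-7.067
  bounce: vy ← 0.57·7.067 = 4.028
Arc 4: start y=0.000, vy=4.028 → t=0.806, apex=0.811, x_land=68.465, impact vy=-4.028
  bounce: vy ← 0.57·4.028 = 2.296
Arc 5: start y=0.000, vy=2.296 → t=0.459, apex=0.264, x_land=72.230, impact vy=-2.296
  bounce: vy ← 0.57·2.296 = 1.309
Arc 6: start y=0.000, vy=1.309 → t=0.262, apex=0.086, x_land=74.376, impact vy=-1.309
  bounce: vy ← 0.57·1.309 = 0.746
Arc 7: start y=0.000, vy=0.746 → t=0.149, apex=0.028, x_land=75.600, impact vy=-0.746
  bounce: vy ← 0.57·0.746 = 0.425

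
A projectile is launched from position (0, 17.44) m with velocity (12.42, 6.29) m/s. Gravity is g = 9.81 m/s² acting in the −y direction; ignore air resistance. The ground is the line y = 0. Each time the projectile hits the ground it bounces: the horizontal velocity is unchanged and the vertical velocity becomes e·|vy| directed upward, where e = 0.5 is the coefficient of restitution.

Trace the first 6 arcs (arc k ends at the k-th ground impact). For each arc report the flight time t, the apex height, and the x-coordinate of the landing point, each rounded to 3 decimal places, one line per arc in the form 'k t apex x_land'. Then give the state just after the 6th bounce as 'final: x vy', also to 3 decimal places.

1 2.633 19.457 32.700
2 1.992 4.864 57.436
3 0.996 1.216 69.804
4 0.498 0.304 75.988
5 0.249 0.076 79.080
6 0.124 0.019 80.626
final: 80.626 0.305

Arc 1: start y=17.440, vy=6.290 → t=2.633, apex=19.457, x_land=32.700, impact vy=-19.538
  bounce: vy ← 0.5·19.538 = 9.769
Arc 2: start y=0.000, vy=9.769 → t=1.992, apex=4.864, x_land=57.436, impact vy=-9.769
  bounce: vy ← 0.5·9.769 = 4.885
Arc 3: start y=0.000, vy=4.885 → t=0.996, apex=1.216, x_land=69.804, impact vy=-4.885
  bounce: vy ← 0.5·4.885 = 2.442
Arc 4: start y=0.000, vy=2.442 → t=0.498, apex=0.304, x_land=75.988, impact vy=-2.442
  bounce: vy ← 0.5·2.442 = 1.221
Arc 5: start y=0.000, vy=1.221 → t=0.249, apex=0.076, x_land=79.080, impact vy=-1.221
  bounce: vy ← 0.5·1.221 = 0.611
Arc 6: start y=0.000, vy=0.611 → t=0.124, apex=0.019, x_land=80.626, impact vy=-0.611
  bounce: vy ← 0.5·0.611 = 0.305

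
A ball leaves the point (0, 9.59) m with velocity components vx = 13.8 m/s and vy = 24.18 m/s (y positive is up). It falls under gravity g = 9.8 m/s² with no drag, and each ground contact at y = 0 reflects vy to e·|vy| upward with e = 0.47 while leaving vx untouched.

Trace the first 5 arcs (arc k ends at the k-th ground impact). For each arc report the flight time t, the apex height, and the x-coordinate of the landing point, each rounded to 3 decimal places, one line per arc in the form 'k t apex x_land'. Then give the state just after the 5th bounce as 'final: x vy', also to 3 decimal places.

1 5.304 39.420 73.191
2 2.666 8.708 109.984
3 1.253 1.924 127.277
4 0.589 0.425 135.405
5 0.277 0.094 139.225
final: 139.225 0.637

Arc 1: start y=9.590, vy=24.180 → t=5.304, apex=39.420, x_land=73.191, impact vy=-27.796
  bounce: vy ← 0.47·27.796 = 13.064
Arc 2: start y=0.000, vy=13.064 → t=2.666, apex=8.708, x_land=109.984, impact vy=-13.064
  bounce: vy ← 0.47·13.064 = 6.140
Arc 3: start y=0.000, vy=6.140 → t=1.253, apex=1.924, x_land=127.277, impact vy=-6.140
  bounce: vy ← 0.47·6.140 = 2.886
Arc 4: start y=0.000, vy=2.886 → t=0.589, apex=0.425, x_land=135.405, impact vy=-2.886
  bounce: vy ← 0.47·2.886 = 1.356
Arc 5: start y=0.000, vy=1.356 → t=0.277, apex=0.094, x_land=139.225, impact vy=-1.356
  bounce: vy ← 0.47·1.356 = 0.637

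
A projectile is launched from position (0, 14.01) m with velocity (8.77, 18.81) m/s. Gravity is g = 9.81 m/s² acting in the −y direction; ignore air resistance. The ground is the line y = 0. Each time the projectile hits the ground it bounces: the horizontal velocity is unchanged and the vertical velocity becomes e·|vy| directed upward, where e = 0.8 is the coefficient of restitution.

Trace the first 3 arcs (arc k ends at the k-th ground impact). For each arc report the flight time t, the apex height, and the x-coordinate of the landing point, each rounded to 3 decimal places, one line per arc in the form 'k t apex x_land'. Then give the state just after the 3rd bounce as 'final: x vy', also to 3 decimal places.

Arc 1: start y=14.010, vy=18.810 → t=4.473, apex=32.043, x_land=39.231, impact vy=-25.074
  bounce: vy ← 0.8·25.074 = 20.059
Arc 2: start y=0.000, vy=20.059 → t=4.089, apex=20.508, x_land=75.096, impact vy=-20.059
  bounce: vy ← 0.8·20.059 = 16.047
Arc 3: start y=0.000, vy=16.047 → t=3.272, apex=13.125, x_land=103.788, impact vy=-16.047
  bounce: vy ← 0.8·16.047 = 12.838

1 4.473 32.043 39.231
2 4.089 20.508 75.096
3 3.272 13.125 103.788
final: 103.788 12.838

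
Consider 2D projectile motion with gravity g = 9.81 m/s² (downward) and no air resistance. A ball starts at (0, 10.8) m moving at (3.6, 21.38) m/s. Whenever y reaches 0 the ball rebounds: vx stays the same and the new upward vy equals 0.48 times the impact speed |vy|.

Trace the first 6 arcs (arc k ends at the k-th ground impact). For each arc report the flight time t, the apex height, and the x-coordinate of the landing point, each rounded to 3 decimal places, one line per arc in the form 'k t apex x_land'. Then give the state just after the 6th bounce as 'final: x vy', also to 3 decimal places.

Arc 1: start y=10.800, vy=21.380 → t=4.816, apex=34.098, x_land=17.338, impact vy=-25.865
  bounce: vy ← 0.48·25.865 = 12.415
Arc 2: start y=0.000, vy=12.415 → t=2.531, apex=7.856, x_land=26.450, impact vy=-12.415
  bounce: vy ← 0.48·12.415 = 5.959
Arc 3: start y=0.000, vy=5.959 → t=1.215, apex=1.810, x_land=30.824, impact vy=-5.959
  bounce: vy ← 0.48·5.959 = 2.860
Arc 4: start y=0.000, vy=2.860 → t=0.583, apex=0.417, x_land=32.923, impact vy=-2.860
  bounce: vy ← 0.48·2.860 = 1.373
Arc 5: start y=0.000, vy=1.373 → t=0.280, apex=0.096, x_land=33.931, impact vy=-1.373
  bounce: vy ← 0.48·1.373 = 0.659
Arc 6: start y=0.000, vy=0.659 → t=0.134, apex=0.022, x_land=34.414, impact vy=-0.659
  bounce: vy ← 0.48·0.659 = 0.316

1 4.816 34.098 17.338
2 2.531 7.856 26.450
3 1.215 1.810 30.824
4 0.583 0.417 32.923
5 0.280 0.096 33.931
6 0.134 0.022 34.414
final: 34.414 0.316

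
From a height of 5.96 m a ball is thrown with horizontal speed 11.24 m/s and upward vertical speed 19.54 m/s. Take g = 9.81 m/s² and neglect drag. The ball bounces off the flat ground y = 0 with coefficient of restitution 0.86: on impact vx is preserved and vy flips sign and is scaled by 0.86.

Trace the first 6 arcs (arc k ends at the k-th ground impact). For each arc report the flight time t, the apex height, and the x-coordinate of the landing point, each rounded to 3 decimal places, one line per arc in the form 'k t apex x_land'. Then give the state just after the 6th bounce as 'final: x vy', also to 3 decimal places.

1 4.268 25.420 47.976
2 3.916 18.801 91.988
3 3.367 13.905 129.838
4 2.896 10.284 162.389
5 2.491 7.606 190.382
6 2.142 5.626 214.457
final: 214.457 9.035

Arc 1: start y=5.960, vy=19.540 → t=4.268, apex=25.420, x_land=47.976, impact vy=-22.333
  bounce: vy ← 0.86·22.333 = 19.206
Arc 2: start y=0.000, vy=19.206 → t=3.916, apex=18.801, x_land=91.988, impact vy=-19.206
  bounce: vy ← 0.86·19.206 = 16.517
Arc 3: start y=0.000, vy=16.517 → t=3.367, apex=13.905, x_land=129.838, impact vy=-16.517
  bounce: vy ← 0.86·16.517 = 14.205
Arc 4: start y=0.000, vy=14.205 → t=2.896, apex=10.284, x_land=162.389, impact vy=-14.205
  bounce: vy ← 0.86·14.205 = 12.216
Arc 5: start y=0.000, vy=12.216 → t=2.491, apex=7.606, x_land=190.382, impact vy=-12.216
  bounce: vy ← 0.86·12.216 = 10.506
Arc 6: start y=0.000, vy=10.506 → t=2.142, apex=5.626, x_land=214.457, impact vy=-10.506
  bounce: vy ← 0.86·10.506 = 9.035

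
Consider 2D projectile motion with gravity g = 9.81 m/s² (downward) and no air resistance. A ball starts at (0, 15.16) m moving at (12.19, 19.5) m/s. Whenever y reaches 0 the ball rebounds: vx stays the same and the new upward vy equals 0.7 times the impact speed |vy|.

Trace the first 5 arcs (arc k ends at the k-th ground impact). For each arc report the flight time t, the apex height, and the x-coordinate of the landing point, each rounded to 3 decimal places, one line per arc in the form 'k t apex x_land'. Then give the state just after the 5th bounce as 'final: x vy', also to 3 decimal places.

1 4.641 34.541 56.579
2 3.715 16.925 101.867
3 2.601 8.293 133.568
4 1.820 4.064 155.759
5 1.274 1.991 171.292
final: 171.292 4.375

Arc 1: start y=15.160, vy=19.500 → t=4.641, apex=34.541, x_land=56.579, impact vy=-26.032
  bounce: vy ← 0.7·26.032 = 18.223
Arc 2: start y=0.000, vy=18.223 → t=3.715, apex=16.925, x_land=101.867, impact vy=-18.223
  bounce: vy ← 0.7·18.223 = 12.756
Arc 3: start y=0.000, vy=12.756 → t=2.601, apex=8.293, x_land=133.568, impact vy=-12.756
  bounce: vy ← 0.7·12.756 = 8.929
Arc 4: start y=0.000, vy=8.929 → t=1.820, apex=4.064, x_land=155.759, impact vy=-8.929
  bounce: vy ← 0.7·8.929 = 6.250
Arc 5: start y=0.000, vy=6.250 → t=1.274, apex=1.991, x_land=171.292, impact vy=-6.250
  bounce: vy ← 0.7·6.250 = 4.375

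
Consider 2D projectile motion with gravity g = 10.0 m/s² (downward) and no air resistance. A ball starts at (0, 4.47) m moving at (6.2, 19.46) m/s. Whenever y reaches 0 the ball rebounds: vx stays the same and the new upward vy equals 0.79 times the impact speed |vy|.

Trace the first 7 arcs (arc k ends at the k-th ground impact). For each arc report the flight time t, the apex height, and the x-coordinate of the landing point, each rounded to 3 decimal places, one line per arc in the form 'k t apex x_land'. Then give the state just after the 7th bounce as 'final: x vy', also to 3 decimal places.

1 4.110 23.405 25.479
2 3.418 14.607 46.673
3 2.701 9.116 63.417
4 2.133 5.689 76.644
5 1.685 3.551 87.093
6 1.331 2.216 95.348
7 1.052 1.383 101.870
final: 101.870 4.155

Arc 1: start y=4.470, vy=19.460 → t=4.110, apex=23.405, x_land=25.479, impact vy=-21.635
  bounce: vy ← 0.79·21.635 = 17.092
Arc 2: start y=0.000, vy=17.092 → t=3.418, apex=14.607, x_land=46.673, impact vy=-17.092
  bounce: vy ← 0.79·17.092 = 13.503
Arc 3: start y=0.000, vy=13.503 → t=2.701, apex=9.116, x_land=63.417, impact vy=-13.503
  bounce: vy ← 0.79·13.503 = 10.667
Arc 4: start y=0.000, vy=10.667 → t=2.133, apex=5.689, x_land=76.644, impact vy=-10.667
  bounce: vy ← 0.79·10.667 = 8.427
Arc 5: start y=0.000, vy=8.427 → t=1.685, apex=3.551, x_land=87.093, impact vy=-8.427
  bounce: vy ← 0.79·8.427 = 6.657
Arc 6: start y=0.000, vy=6.657 → t=1.331, apex=2.216, x_land=95.348, impact vy=-6.657
  bounce: vy ← 0.79·6.657 = 5.259
Arc 7: start y=0.000, vy=5.259 → t=1.052, apex=1.383, x_land=101.870, impact vy=-5.259
  bounce: vy ← 0.79·5.259 = 4.155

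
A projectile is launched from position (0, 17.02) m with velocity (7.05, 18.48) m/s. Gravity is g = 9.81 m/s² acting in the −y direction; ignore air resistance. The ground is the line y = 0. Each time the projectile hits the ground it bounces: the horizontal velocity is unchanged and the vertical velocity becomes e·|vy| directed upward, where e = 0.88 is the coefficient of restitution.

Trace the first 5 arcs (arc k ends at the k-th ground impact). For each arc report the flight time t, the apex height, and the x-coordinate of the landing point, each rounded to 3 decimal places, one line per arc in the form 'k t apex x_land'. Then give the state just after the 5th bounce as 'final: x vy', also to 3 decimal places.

Arc 1: start y=17.020, vy=18.480 → t=4.533, apex=34.426, x_land=31.958, impact vy=-25.989
  bounce: vy ← 0.88·25.989 = 22.871
Arc 2: start y=0.000, vy=22.871 → t=4.663, apex=26.660, x_land=64.830, impact vy=-22.871
  bounce: vy ← 0.88·22.871 = 20.126
Arc 3: start y=0.000, vy=20.126 → t=4.103, apex=20.645, x_land=93.758, impact vy=-20.126
  bounce: vy ← 0.88·20.126 = 17.711
Arc 4: start y=0.000, vy=17.711 → t=3.611, apex=15.988, x_land=119.214, impact vy=-17.711
  bounce: vy ← 0.88·17.711 = 15.586
Arc 5: start y=0.000, vy=15.586 → t=3.178, apex=12.381, x_land=141.615, impact vy=-15.586
  bounce: vy ← 0.88·15.586 = 13.715

1 4.533 34.426 31.958
2 4.663 26.660 64.830
3 4.103 20.645 93.758
4 3.611 15.988 119.214
5 3.178 12.381 141.615
final: 141.615 13.715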